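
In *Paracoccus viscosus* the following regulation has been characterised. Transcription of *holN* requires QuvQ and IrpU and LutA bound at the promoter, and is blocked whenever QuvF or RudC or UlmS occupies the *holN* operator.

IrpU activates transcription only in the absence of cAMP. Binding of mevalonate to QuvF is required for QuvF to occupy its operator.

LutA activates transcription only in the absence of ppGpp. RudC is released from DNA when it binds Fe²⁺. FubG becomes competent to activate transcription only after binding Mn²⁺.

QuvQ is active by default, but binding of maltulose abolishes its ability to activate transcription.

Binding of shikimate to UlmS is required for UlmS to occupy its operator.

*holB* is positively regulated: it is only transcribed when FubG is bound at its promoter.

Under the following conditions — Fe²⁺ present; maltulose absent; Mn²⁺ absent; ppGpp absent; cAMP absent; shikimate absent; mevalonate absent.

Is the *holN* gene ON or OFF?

ON

Mevalonate is absent, so QuvF is inactive.
Maltulose is absent, so QuvQ is active.
cAMP is absent, so IrpU is active.
ppGpp is absent, so LutA is active.
Fe²⁺ is present, so RudC is inactive.
Shikimate is absent, so UlmS is inactive.
No repressor is bound and QuvQ and IrpU and LutA are active, so *holN* is transcribed.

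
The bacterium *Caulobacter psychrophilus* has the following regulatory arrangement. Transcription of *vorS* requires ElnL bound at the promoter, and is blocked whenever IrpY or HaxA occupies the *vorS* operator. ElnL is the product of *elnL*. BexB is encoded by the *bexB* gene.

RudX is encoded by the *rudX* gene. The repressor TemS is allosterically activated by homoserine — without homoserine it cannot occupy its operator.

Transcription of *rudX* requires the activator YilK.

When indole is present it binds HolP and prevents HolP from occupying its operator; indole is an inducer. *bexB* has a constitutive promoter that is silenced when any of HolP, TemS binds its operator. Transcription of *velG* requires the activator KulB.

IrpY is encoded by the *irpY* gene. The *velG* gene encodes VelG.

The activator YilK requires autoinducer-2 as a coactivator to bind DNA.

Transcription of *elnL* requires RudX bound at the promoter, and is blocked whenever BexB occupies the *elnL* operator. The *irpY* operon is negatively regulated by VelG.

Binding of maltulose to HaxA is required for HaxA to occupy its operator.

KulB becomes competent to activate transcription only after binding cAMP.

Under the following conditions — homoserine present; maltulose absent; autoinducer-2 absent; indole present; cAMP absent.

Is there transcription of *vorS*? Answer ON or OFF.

OFF

cAMP is absent, so KulB is inactive.
Required activator KulB is absent, so *velG* is not transcribed.
So VelG is not produced.
With no repressor bound, *irpY* is transcribed.
So IrpY is produced and active.
Autoinducer-2 is absent, so YilK is inactive.
Required activator YilK is absent, so *rudX* is not transcribed.
So RudX is not produced.
Indole is present, so HolP is inactive.
Homoserine is present, so TemS is active.
With repressor TemS bound, *bexB* is not transcribed.
So BexB is not produced.
Required activator RudX is absent, so *elnL* is not transcribed.
So ElnL is not produced.
Maltulose is absent, so HaxA is inactive.
With repressor IrpY bound, *vorS* is not transcribed.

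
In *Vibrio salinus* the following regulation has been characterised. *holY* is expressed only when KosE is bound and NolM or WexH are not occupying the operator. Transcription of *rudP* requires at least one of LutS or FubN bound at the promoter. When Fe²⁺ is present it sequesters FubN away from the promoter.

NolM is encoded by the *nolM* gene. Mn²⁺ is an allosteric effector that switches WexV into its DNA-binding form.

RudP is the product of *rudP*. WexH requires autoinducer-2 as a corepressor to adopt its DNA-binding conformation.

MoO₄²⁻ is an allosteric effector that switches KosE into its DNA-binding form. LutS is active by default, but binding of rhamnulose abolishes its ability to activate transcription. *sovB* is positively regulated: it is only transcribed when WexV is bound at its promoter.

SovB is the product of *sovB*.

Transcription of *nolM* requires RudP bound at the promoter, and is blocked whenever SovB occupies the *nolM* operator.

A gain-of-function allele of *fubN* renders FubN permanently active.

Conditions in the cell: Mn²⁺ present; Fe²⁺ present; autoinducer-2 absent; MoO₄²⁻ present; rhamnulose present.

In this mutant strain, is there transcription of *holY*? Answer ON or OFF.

Mn²⁺ is present, so WexV is active.
No repressor is bound and WexV is active, so *sovB* is transcribed.
So SovB is produced and active.
Rhamnulose is present, so LutS is inactive.
FubN is constitutively active in this strain.
Activator FubN is present, so *rudP* is transcribed.
So RudP is produced and active.
With repressor SovB bound, *nolM* is not transcribed.
So NolM is not produced.
MoO₄²⁻ is present, so KosE is active.
Autoinducer-2 is absent, so WexH is inactive.
No repressor is bound and KosE is active, so *holY* is transcribed.

ON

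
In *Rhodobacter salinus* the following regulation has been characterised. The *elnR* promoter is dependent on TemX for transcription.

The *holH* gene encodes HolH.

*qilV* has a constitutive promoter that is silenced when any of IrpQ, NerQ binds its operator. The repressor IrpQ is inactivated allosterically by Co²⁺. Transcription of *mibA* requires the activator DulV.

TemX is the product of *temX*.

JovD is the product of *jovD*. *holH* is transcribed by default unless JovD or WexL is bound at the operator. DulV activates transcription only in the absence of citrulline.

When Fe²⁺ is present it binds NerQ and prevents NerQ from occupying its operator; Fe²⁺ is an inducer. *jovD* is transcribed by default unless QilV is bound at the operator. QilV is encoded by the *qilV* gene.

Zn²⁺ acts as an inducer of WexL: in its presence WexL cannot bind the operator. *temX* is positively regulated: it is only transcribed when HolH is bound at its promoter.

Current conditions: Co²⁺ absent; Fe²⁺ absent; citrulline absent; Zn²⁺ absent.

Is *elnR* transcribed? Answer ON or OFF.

OFF

Co²⁺ is absent, so IrpQ is active.
Fe²⁺ is absent, so NerQ is active.
With repressor IrpQ bound, *qilV* is not transcribed.
So QilV is not produced.
With no repressor bound, *jovD* is transcribed.
So JovD is produced and active.
Zn²⁺ is absent, so WexL is active.
With repressor JovD bound, *holH* is not transcribed.
So HolH is not produced.
Required activator HolH is absent, so *temX* is not transcribed.
So TemX is not produced.
Required activator TemX is absent, so *elnR* is not transcribed.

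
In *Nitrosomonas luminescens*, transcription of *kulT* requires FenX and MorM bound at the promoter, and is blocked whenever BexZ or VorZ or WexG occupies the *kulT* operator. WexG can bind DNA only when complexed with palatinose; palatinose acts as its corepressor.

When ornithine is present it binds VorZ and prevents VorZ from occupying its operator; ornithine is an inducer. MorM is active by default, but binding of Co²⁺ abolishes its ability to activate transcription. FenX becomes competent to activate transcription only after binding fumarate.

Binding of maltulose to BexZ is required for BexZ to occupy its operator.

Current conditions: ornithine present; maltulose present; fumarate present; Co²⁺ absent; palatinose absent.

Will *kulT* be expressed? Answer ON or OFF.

OFF

Fumarate is present, so FenX is active.
Co²⁺ is absent, so MorM is active.
Maltulose is present, so BexZ is active.
Ornithine is present, so VorZ is inactive.
Palatinose is absent, so WexG is inactive.
With repressor BexZ bound, *kulT* is not transcribed.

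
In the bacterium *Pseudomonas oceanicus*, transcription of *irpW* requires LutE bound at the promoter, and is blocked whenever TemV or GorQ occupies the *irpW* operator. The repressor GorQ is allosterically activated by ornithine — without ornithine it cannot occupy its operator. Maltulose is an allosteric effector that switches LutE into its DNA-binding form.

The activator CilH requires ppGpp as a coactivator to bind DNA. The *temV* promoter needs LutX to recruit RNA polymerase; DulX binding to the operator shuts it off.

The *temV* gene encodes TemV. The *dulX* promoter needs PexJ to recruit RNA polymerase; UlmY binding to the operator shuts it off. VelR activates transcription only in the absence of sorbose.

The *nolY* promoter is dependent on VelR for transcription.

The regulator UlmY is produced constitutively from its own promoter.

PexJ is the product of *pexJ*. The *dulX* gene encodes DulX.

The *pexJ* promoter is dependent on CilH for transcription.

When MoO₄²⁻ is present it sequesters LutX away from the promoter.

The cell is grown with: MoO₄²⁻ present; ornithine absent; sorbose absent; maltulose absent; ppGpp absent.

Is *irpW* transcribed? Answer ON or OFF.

UlmY is produced constitutively and is active.
ppGpp is absent, so CilH is inactive.
Required activator CilH is absent, so *pexJ* is not transcribed.
So PexJ is not produced.
With repressor UlmY bound, *dulX* is not transcribed.
So DulX is not produced.
MoO₄²⁻ is present, so LutX is inactive.
Required activator LutX is absent, so *temV* is not transcribed.
So TemV is not produced.
Maltulose is absent, so LutE is inactive.
Ornithine is absent, so GorQ is inactive.
Required activator LutE is absent, so *irpW* is not transcribed.

OFF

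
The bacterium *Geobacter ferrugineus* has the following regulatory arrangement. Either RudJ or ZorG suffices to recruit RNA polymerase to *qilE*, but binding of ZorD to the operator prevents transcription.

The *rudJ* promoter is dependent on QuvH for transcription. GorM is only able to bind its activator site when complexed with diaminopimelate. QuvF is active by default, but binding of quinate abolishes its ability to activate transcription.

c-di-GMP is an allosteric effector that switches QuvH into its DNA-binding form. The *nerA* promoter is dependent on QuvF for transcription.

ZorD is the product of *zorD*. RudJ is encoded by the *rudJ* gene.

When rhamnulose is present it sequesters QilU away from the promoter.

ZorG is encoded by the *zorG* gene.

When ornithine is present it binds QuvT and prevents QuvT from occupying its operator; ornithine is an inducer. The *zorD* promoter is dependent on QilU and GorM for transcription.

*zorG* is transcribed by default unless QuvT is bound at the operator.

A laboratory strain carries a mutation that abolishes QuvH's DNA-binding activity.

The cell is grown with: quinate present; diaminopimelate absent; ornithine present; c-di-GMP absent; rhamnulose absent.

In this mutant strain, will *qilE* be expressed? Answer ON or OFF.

ON

QuvH is non-functional in this strain, so it has no effect.
Required activator QuvH is absent, so *rudJ* is not transcribed.
So RudJ is not produced.
Rhamnulose is absent, so QilU is active.
Diaminopimelate is absent, so GorM is inactive.
Required activator GorM is absent, so *zorD* is not transcribed.
So ZorD is not produced.
Ornithine is present, so QuvT is inactive.
With no repressor bound, *zorG* is transcribed.
So ZorG is produced and active.
Activator ZorG is present, so *qilE* is transcribed.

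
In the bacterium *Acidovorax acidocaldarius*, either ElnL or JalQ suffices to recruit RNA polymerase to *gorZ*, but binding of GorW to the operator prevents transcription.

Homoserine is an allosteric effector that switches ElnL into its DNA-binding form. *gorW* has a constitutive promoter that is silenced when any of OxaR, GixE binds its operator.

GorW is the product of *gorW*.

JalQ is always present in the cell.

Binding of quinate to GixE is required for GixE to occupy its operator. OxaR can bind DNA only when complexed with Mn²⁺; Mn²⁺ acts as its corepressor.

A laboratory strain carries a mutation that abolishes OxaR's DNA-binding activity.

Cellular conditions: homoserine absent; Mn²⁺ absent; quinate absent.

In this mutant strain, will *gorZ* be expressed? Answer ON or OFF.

OFF

OxaR is non-functional in this strain, so it has no effect.
Quinate is absent, so GixE is inactive.
With no repressor bound, *gorW* is transcribed.
So GorW is produced and active.
Homoserine is absent, so ElnL is inactive.
JalQ is produced constitutively and is active.
With repressor GorW bound, *gorZ* is not transcribed.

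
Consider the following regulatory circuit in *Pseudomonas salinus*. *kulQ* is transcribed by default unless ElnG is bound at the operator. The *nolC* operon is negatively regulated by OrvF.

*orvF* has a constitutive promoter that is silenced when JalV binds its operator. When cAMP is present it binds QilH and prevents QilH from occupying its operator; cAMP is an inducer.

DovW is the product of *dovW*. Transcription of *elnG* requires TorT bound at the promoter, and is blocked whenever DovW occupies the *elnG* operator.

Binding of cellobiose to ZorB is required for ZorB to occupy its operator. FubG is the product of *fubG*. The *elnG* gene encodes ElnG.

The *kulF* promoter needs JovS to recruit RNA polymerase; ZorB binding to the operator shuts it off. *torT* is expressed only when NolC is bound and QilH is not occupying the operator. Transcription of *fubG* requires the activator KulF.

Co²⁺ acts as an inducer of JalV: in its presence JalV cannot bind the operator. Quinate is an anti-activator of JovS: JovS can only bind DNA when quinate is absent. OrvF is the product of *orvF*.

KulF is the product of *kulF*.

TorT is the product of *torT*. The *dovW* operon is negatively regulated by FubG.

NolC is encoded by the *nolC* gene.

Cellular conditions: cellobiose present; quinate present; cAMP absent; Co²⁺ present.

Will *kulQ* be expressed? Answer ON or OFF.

Co²⁺ is present, so JalV is inactive.
With no repressor bound, *orvF* is transcribed.
So OrvF is produced and active.
With repressor OrvF bound, *nolC* is not transcribed.
So NolC is not produced.
cAMP is absent, so QilH is active.
With repressor QilH bound, *torT* is not transcribed.
So TorT is not produced.
Cellobiose is present, so ZorB is active.
Quinate is present, so JovS is inactive.
With repressor ZorB bound, *kulF* is not transcribed.
So KulF is not produced.
Required activator KulF is absent, so *fubG* is not transcribed.
So FubG is not produced.
With no repressor bound, *dovW* is transcribed.
So DovW is produced and active.
With repressor DovW bound, *elnG* is not transcribed.
So ElnG is not produced.
With no repressor bound, *kulQ* is transcribed.

ON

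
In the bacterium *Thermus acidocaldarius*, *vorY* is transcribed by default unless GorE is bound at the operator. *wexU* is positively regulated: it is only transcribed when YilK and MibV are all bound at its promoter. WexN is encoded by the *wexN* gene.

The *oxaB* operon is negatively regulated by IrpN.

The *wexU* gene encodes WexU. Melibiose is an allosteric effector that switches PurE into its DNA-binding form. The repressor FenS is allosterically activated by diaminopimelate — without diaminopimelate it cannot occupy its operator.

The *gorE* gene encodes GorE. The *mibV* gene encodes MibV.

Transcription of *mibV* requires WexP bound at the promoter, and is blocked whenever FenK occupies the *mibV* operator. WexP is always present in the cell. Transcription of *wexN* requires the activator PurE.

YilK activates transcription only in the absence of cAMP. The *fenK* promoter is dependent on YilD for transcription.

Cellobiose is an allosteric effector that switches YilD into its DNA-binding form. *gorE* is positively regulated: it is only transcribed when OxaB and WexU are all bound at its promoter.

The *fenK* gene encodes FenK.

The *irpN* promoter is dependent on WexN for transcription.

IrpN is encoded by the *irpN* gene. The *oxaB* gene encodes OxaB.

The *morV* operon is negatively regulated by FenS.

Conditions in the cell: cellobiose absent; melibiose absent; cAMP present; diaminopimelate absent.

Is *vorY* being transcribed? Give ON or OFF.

ON

Melibiose is absent, so PurE is inactive.
Required activator PurE is absent, so *wexN* is not transcribed.
So WexN is not produced.
Required activator WexN is absent, so *irpN* is not transcribed.
So IrpN is not produced.
With no repressor bound, *oxaB* is transcribed.
So OxaB is produced and active.
cAMP is present, so YilK is inactive.
WexP is produced constitutively and is active.
Cellobiose is absent, so YilD is inactive.
Required activator YilD is absent, so *fenK* is not transcribed.
So FenK is not produced.
No repressor is bound and WexP is active, so *mibV* is transcribed.
So MibV is produced and active.
Required activator YilK is absent, so *wexU* is not transcribed.
So WexU is not produced.
Required activator WexU is absent, so *gorE* is not transcribed.
So GorE is not produced.
With no repressor bound, *vorY* is transcribed.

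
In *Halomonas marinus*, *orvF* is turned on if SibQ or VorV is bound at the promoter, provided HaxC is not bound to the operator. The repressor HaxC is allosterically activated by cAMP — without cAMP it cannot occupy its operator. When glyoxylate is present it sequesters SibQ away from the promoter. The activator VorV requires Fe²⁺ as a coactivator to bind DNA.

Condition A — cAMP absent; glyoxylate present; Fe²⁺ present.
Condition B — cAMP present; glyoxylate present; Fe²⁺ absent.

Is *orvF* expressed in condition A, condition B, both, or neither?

A only

Condition A:
cAMP is absent, so HaxC is inactive.
Glyoxylate is present, so SibQ is inactive.
Fe²⁺ is present, so VorV is active.
Activator VorV is present, so *orvF* is transcribed.
→ *orvF* is ON in A.
Condition B:
cAMP is present, so HaxC is active.
Glyoxylate is present, so SibQ is inactive.
Fe²⁺ is absent, so VorV is inactive.
With repressor HaxC bound, *orvF* is not transcribed.
→ *orvF* is OFF in B.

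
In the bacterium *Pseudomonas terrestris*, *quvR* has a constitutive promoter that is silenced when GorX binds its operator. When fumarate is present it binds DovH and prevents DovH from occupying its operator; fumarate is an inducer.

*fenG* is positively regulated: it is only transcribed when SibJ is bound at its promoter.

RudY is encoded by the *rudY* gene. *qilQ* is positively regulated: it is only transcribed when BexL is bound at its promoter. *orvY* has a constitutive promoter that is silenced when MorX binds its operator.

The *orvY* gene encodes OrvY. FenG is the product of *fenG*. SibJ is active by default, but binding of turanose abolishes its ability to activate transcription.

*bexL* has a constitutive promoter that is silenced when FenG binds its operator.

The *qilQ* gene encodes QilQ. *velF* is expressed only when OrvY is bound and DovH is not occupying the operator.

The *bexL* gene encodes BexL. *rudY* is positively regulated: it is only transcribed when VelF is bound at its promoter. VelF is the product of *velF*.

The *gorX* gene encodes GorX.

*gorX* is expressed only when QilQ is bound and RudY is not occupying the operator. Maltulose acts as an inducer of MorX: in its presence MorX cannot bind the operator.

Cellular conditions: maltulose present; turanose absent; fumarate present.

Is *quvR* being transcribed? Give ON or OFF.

Maltulose is present, so MorX is inactive.
With no repressor bound, *orvY* is transcribed.
So OrvY is produced and active.
Fumarate is present, so DovH is inactive.
No repressor is bound and OrvY is active, so *velF* is transcribed.
So VelF is produced and active.
No repressor is bound and VelF is active, so *rudY* is transcribed.
So RudY is produced and active.
Turanose is absent, so SibJ is active.
No repressor is bound and SibJ is active, so *fenG* is transcribed.
So FenG is produced and active.
With repressor FenG bound, *bexL* is not transcribed.
So BexL is not produced.
Required activator BexL is absent, so *qilQ* is not transcribed.
So QilQ is not produced.
With repressor RudY bound, *gorX* is not transcribed.
So GorX is not produced.
With no repressor bound, *quvR* is transcribed.

ON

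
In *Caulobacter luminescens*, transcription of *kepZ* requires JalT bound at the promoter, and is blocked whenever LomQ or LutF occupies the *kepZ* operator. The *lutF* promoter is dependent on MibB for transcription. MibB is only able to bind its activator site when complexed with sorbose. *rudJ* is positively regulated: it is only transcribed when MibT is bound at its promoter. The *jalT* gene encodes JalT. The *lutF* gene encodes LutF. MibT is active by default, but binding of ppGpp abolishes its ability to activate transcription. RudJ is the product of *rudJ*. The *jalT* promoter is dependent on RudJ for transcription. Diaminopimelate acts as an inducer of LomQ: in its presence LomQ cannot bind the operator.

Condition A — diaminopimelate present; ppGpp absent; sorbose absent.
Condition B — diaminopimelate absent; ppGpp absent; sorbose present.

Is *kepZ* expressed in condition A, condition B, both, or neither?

A only

Condition A:
Diaminopimelate is present, so LomQ is inactive.
ppGpp is absent, so MibT is active.
No repressor is bound and MibT is active, so *rudJ* is transcribed.
So RudJ is produced and active.
No repressor is bound and RudJ is active, so *jalT* is transcribed.
So JalT is produced and active.
Sorbose is absent, so MibB is inactive.
Required activator MibB is absent, so *lutF* is not transcribed.
So LutF is not produced.
No repressor is bound and JalT is active, so *kepZ* is transcribed.
→ *kepZ* is ON in A.
Condition B:
Diaminopimelate is absent, so LomQ is active.
ppGpp is absent, so MibT is active.
No repressor is bound and MibT is active, so *rudJ* is transcribed.
So RudJ is produced and active.
No repressor is bound and RudJ is active, so *jalT* is transcribed.
So JalT is produced and active.
Sorbose is present, so MibB is active.
No repressor is bound and MibB is active, so *lutF* is transcribed.
So LutF is produced and active.
With repressor LomQ bound, *kepZ* is not transcribed.
→ *kepZ* is OFF in B.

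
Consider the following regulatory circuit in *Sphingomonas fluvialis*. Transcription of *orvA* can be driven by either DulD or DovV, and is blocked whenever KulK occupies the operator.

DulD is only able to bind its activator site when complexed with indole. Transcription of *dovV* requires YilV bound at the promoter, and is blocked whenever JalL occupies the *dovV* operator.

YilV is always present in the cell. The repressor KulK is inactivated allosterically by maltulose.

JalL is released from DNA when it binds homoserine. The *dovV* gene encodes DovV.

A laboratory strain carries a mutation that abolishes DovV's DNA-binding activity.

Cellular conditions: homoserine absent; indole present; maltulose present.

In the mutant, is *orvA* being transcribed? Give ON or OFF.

Indole is present, so DulD is active.
DovV is non-functional in this strain, so it has no effect.
Maltulose is present, so KulK is inactive.
Activator DulD is present, so *orvA* is transcribed.

ON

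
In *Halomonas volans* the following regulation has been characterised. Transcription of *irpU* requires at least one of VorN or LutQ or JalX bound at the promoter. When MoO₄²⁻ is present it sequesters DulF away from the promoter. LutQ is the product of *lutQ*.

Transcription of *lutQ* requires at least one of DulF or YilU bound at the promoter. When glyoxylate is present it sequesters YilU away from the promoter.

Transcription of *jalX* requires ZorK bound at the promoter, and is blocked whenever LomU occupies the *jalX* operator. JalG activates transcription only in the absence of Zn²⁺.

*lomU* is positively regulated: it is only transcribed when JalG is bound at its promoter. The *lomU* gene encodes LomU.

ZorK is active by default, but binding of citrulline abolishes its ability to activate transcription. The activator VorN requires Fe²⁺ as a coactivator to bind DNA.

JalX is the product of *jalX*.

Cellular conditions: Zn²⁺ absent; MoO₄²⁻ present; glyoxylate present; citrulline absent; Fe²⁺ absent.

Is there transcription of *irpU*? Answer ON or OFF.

Fe²⁺ is absent, so VorN is inactive.
MoO₄²⁻ is present, so DulF is inactive.
Glyoxylate is present, so YilU is inactive.
No activator is available at the *lutQ* promoter, so *lutQ* is not transcribed.
So LutQ is not produced.
Zn²⁺ is absent, so JalG is active.
No repressor is bound and JalG is active, so *lomU* is transcribed.
So LomU is produced and active.
Citrulline is absent, so ZorK is active.
With repressor LomU bound, *jalX* is not transcribed.
So JalX is not produced.
No activator is available at the *irpU* promoter, so *irpU* is not transcribed.

OFF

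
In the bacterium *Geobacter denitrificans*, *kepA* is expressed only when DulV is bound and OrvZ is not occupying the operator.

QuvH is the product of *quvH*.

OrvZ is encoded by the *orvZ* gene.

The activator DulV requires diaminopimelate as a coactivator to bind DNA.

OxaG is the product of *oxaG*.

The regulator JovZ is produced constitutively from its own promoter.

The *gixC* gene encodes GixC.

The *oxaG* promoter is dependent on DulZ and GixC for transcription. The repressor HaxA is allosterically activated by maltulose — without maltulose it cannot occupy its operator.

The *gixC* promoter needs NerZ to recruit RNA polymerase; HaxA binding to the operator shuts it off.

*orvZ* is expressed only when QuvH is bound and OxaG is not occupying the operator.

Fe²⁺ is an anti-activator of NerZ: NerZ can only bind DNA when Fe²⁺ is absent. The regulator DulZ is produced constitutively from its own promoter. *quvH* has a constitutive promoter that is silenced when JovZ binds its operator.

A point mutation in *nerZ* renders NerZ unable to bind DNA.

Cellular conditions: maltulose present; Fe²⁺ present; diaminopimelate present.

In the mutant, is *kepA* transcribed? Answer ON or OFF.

ON

Diaminopimelate is present, so DulV is active.
JovZ is produced constitutively and is active.
With repressor JovZ bound, *quvH* is not transcribed.
So QuvH is not produced.
DulZ is produced constitutively and is active.
Maltulose is present, so HaxA is active.
NerZ is non-functional in this strain, so it has no effect.
With repressor HaxA bound, *gixC* is not transcribed.
So GixC is not produced.
Required activator GixC is absent, so *oxaG* is not transcribed.
So OxaG is not produced.
Required activator QuvH is absent, so *orvZ* is not transcribed.
So OrvZ is not produced.
No repressor is bound and DulV is active, so *kepA* is transcribed.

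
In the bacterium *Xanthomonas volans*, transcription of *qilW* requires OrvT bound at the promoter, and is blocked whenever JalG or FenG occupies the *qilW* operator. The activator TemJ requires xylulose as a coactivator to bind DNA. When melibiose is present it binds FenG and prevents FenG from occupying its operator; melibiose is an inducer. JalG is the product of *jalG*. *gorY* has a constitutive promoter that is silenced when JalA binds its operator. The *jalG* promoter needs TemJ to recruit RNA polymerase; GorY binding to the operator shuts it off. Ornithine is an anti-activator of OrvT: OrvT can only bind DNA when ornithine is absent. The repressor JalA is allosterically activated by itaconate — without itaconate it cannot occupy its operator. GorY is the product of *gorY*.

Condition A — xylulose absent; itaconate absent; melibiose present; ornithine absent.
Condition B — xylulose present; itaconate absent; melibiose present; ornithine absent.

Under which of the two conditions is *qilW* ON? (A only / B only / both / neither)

both

Condition A:
Xylulose is absent, so TemJ is inactive.
Itaconate is absent, so JalA is inactive.
With no repressor bound, *gorY* is transcribed.
So GorY is produced and active.
With repressor GorY bound, *jalG* is not transcribed.
So JalG is not produced.
Melibiose is present, so FenG is inactive.
Ornithine is absent, so OrvT is active.
No repressor is bound and OrvT is active, so *qilW* is transcribed.
→ *qilW* is ON in A.
Condition B:
Xylulose is present, so TemJ is active.
Itaconate is absent, so JalA is inactive.
With no repressor bound, *gorY* is transcribed.
So GorY is produced and active.
With repressor GorY bound, *jalG* is not transcribed.
So JalG is not produced.
Melibiose is present, so FenG is inactive.
Ornithine is absent, so OrvT is active.
No repressor is bound and OrvT is active, so *qilW* is transcribed.
→ *qilW* is ON in B.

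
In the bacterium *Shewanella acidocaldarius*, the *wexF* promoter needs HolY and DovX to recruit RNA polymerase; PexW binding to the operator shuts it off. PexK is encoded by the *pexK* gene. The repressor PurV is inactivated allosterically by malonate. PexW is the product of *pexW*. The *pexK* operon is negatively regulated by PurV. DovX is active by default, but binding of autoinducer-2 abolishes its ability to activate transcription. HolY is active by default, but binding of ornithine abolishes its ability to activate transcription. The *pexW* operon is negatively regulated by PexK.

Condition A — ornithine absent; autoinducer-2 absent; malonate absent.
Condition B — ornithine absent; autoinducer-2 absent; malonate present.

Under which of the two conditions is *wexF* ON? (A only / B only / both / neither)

Condition A:
Ornithine is absent, so HolY is active.
Autoinducer-2 is absent, so DovX is active.
Malonate is absent, so PurV is active.
With repressor PurV bound, *pexK* is not transcribed.
So PexK is not produced.
With no repressor bound, *pexW* is transcribed.
So PexW is produced and active.
With repressor PexW bound, *wexF* is not transcribed.
→ *wexF* is OFF in A.
Condition B:
Ornithine is absent, so HolY is active.
Autoinducer-2 is absent, so DovX is active.
Malonate is present, so PurV is inactive.
With no repressor bound, *pexK* is transcribed.
So PexK is produced and active.
With repressor PexK bound, *pexW* is not transcribed.
So PexW is not produced.
No repressor is bound and HolY and DovX are active, so *wexF* is transcribed.
→ *wexF* is ON in B.

B only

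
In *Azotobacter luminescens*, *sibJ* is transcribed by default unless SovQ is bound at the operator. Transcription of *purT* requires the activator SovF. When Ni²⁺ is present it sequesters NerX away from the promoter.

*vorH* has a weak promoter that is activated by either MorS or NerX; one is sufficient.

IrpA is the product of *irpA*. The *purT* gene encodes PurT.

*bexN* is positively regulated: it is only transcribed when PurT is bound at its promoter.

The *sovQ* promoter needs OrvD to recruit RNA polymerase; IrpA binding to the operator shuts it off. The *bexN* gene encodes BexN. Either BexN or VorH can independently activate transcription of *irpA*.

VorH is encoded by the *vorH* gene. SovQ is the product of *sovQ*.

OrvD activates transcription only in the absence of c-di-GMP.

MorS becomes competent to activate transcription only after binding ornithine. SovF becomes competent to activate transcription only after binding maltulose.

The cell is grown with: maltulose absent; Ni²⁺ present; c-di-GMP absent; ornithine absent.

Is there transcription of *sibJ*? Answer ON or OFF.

Maltulose is absent, so SovF is inactive.
Required activator SovF is absent, so *purT* is not transcribed.
So PurT is not produced.
Required activator PurT is absent, so *bexN* is not transcribed.
So BexN is not produced.
Ornithine is absent, so MorS is inactive.
Ni²⁺ is present, so NerX is inactive.
No activator is available at the *vorH* promoter, so *vorH* is not transcribed.
So VorH is not produced.
No activator is available at the *irpA* promoter, so *irpA* is not transcribed.
So IrpA is not produced.
c-di-GMP is absent, so OrvD is active.
No repressor is bound and OrvD is active, so *sovQ* is transcribed.
So SovQ is produced and active.
With repressor SovQ bound, *sibJ* is not transcribed.

OFF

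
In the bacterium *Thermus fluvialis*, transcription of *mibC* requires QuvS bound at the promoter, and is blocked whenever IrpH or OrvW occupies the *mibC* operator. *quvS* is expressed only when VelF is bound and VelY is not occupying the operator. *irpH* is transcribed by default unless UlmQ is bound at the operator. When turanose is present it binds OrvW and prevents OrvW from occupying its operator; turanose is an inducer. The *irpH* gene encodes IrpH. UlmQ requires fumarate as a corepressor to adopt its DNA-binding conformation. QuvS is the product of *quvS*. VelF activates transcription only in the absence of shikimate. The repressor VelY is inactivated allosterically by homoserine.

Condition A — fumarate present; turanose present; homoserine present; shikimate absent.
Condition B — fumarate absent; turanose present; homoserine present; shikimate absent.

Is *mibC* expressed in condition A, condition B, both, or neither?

A only

Condition A:
Fumarate is present, so UlmQ is active.
With repressor UlmQ bound, *irpH* is not transcribed.
So IrpH is not produced.
Turanose is present, so OrvW is inactive.
Homoserine is present, so VelY is inactive.
Shikimate is absent, so VelF is active.
No repressor is bound and VelF is active, so *quvS* is transcribed.
So QuvS is produced and active.
No repressor is bound and QuvS is active, so *mibC* is transcribed.
→ *mibC* is ON in A.
Condition B:
Fumarate is absent, so UlmQ is inactive.
With no repressor bound, *irpH* is transcribed.
So IrpH is produced and active.
Turanose is present, so OrvW is inactive.
Homoserine is present, so VelY is inactive.
Shikimate is absent, so VelF is active.
No repressor is bound and VelF is active, so *quvS* is transcribed.
So QuvS is produced and active.
With repressor IrpH bound, *mibC* is not transcribed.
→ *mibC* is OFF in B.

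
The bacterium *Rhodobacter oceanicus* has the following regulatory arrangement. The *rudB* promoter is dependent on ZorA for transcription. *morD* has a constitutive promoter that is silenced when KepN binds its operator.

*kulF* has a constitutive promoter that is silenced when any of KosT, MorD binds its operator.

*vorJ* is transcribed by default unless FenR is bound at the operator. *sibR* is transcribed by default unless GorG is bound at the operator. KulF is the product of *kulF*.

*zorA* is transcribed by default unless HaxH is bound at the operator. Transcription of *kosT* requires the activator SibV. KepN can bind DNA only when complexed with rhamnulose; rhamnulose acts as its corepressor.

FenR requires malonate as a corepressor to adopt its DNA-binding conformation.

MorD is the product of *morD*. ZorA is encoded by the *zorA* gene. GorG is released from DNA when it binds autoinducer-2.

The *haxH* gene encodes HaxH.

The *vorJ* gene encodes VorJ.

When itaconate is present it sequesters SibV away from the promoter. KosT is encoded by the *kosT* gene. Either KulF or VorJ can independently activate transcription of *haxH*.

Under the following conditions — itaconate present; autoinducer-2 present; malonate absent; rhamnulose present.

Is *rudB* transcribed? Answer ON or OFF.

Itaconate is present, so SibV is inactive.
Required activator SibV is absent, so *kosT* is not transcribed.
So KosT is not produced.
Rhamnulose is present, so KepN is active.
With repressor KepN bound, *morD* is not transcribed.
So MorD is not produced.
With no repressor bound, *kulF* is transcribed.
So KulF is produced and active.
Malonate is absent, so FenR is inactive.
With no repressor bound, *vorJ* is transcribed.
So VorJ is produced and active.
Activator KulF is present, so *haxH* is transcribed.
So HaxH is produced and active.
With repressor HaxH bound, *zorA* is not transcribed.
So ZorA is not produced.
Required activator ZorA is absent, so *rudB* is not transcribed.

OFF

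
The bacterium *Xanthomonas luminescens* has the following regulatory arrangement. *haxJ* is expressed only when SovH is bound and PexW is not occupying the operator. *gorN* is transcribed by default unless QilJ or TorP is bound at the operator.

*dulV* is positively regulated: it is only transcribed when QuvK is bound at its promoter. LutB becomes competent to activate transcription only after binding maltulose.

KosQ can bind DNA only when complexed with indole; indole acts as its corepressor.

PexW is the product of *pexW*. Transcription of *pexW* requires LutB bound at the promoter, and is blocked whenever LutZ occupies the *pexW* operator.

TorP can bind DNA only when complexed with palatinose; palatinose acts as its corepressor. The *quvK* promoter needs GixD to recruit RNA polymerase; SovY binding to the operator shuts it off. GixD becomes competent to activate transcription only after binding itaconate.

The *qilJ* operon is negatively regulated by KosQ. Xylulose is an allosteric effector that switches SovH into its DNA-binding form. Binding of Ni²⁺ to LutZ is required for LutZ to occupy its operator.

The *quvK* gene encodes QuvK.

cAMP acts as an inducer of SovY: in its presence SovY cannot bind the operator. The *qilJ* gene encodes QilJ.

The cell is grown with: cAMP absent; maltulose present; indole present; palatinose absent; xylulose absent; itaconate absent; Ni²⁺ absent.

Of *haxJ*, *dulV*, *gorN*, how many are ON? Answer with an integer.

1

Ni²⁺ is absent, so LutZ is inactive.
Maltulose is present, so LutB is active.
No repressor is bound and LutB is active, so *pexW* is transcribed.
So PexW is produced and active.
Xylulose is absent, so SovH is inactive.
With repressor PexW bound, *haxJ* is not transcribed.
→ *haxJ* is OFF.
cAMP is absent, so SovY is active.
Itaconate is absent, so GixD is inactive.
With repressor SovY bound, *quvK* is not transcribed.
So QuvK is not produced.
Required activator QuvK is absent, so *dulV* is not transcribed.
→ *dulV* is OFF.
Indole is present, so KosQ is active.
With repressor KosQ bound, *qilJ* is not transcribed.
So QilJ is not produced.
Palatinose is absent, so TorP is inactive.
With no repressor bound, *gorN* is transcribed.
→ *gorN* is ON.
1 of the 3 genes is transcribed.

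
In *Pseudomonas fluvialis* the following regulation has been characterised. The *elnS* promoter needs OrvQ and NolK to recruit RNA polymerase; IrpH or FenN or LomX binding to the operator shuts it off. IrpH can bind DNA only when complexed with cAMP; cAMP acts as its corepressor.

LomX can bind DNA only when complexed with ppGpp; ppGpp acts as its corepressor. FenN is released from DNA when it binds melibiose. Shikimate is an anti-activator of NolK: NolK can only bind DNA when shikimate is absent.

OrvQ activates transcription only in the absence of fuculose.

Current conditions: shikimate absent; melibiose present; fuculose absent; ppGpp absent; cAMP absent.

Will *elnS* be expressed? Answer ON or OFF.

Fuculose is absent, so OrvQ is active.
cAMP is absent, so IrpH is inactive.
Melibiose is present, so FenN is inactive.
Shikimate is absent, so NolK is active.
ppGpp is absent, so LomX is inactive.
No repressor is bound and OrvQ and NolK are active, so *elnS* is transcribed.

ON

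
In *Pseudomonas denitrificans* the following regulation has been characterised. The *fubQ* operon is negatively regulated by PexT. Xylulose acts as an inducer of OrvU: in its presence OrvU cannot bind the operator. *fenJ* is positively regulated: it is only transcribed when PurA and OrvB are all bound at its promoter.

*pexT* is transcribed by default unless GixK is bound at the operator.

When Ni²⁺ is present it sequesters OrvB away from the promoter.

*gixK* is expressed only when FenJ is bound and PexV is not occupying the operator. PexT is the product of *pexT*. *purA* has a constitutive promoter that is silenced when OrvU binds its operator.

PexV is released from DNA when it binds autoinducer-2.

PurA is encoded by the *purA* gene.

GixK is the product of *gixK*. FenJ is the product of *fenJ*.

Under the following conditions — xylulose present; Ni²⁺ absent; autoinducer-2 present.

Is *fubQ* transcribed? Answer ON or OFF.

Xylulose is present, so OrvU is inactive.
With no repressor bound, *purA* is transcribed.
So PurA is produced and active.
Ni²⁺ is absent, so OrvB is active.
No repressor is bound and PurA and OrvB are active, so *fenJ* is transcribed.
So FenJ is produced and active.
Autoinducer-2 is present, so PexV is inactive.
No repressor is bound and FenJ is active, so *gixK* is transcribed.
So GixK is produced and active.
With repressor GixK bound, *pexT* is not transcribed.
So PexT is not produced.
With no repressor bound, *fubQ* is transcribed.

ON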